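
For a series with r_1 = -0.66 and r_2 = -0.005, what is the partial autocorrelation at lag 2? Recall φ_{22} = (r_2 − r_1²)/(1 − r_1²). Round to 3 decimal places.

-0.781

φ_{22} = (r_2 − r_1²) / (1 − r_1²)
r_1² = (-0.66)² = 0.4356
Numerator = -0.005 − 0.4356 = -0.4406; denominator = 1 − 0.4356 = 0.5644
φ_{22} = -0.4406 / 0.5644 = -0.781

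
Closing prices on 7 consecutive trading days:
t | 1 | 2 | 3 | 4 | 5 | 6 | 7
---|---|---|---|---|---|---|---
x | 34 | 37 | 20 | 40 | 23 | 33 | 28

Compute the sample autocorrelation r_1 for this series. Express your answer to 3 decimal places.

-0.747

Mean x̄ = (34 + 37 + 20 + 40 + 23 + 33 + 28)/7 = 30.7143
Deviations from mean: 3.2857, 6.2857, -10.7143, 9.2857, -7.7143, 2.2857, -2.7143
Σ(x_t−x̄)(x_{t+1}−x̄) = (20.6531) + (-67.3469) + (-99.4898) + (-71.6327) + (-17.6327) + (-6.2041) = -241.6531
Denominator Σ(x_t−x̄)² = 323.4286
r_1 = -241.6531 / 323.4286 = -0.747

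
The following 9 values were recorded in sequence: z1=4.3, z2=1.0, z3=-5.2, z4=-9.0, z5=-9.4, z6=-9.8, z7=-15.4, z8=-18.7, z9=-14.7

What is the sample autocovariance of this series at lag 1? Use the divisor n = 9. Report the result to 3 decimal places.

32.800

Mean z̄ = (4.3 + 1.0 − 5.2 − 9.0 − 9.4 − 9.8 − 15.4 − 18.7 − 14.7)/9 = -8.5444
Σ_{t=1}^{8}(z_t−z̄)(z_{t+1}−z̄) = 295.1969
γ_1 = 295.1969 / 9 = 32.800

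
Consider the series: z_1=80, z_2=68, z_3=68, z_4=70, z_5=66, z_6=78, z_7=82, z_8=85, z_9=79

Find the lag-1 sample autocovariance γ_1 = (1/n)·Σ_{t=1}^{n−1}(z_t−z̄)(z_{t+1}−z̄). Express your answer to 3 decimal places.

22.097

Mean z̄ = (80 + 68 + 68 + 70 + 66 + 78 + 82 + 85 + 79)/9 = 75.1111
Σ_{t=1}^{8}(z_t−z̄)(z_{t+1}−z̄) = 198.8765
γ_1 = 198.8765 / 9 = 22.097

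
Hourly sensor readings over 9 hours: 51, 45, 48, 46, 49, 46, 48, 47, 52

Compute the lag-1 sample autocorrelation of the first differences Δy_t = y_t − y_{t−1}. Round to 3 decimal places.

First differences Δy: -6, 3, -2, 3, -3, 2, -1, 5
Mean of differences = 0.1250
Numerator Σ(Δy_t−Δȳ)(Δy_{t+1}−Δȳ) = -52.2656
Denominator Σ(Δy_t−Δȳ)² = 96.8750
r_1(Δy) = -52.2656 / 96.8750 = -0.540

-0.540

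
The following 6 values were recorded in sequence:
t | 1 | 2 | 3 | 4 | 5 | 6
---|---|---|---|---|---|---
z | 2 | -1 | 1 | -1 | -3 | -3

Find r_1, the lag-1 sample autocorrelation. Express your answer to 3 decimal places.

0.191

Mean z̄ = (2 − 1 + 1 − 1 − 3 − 3)/6 = -0.8333
Deviations from mean: 2.8333, -0.1667, 1.8333, -0.1667, -2.1667, -2.1667
Σ(z_t−z̄)(z_{t+1}−z̄) = (-0.4722) + (-0.3056) + (-0.3056) + (0.3611) + (4.6944) = 3.9722
Denominator Σ(z_t−z̄)² = 20.8333
r_1 = 3.9722 / 20.8333 = 0.191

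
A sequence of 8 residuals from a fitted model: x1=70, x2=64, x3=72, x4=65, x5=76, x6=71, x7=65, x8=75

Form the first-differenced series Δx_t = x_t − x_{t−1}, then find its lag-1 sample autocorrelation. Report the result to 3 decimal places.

First differences Δx: -6, 8, -7, 11, -5, -6, 10
Mean of differences = 0.7143
Numerator Σ(Δx_t−Δx̄)(Δx_{t+1}−Δx̄) = -267.2245
Denominator Σ(Δx_t−Δx̄)² = 427.4286
r_1(Δx) = -267.2245 / 427.4286 = -0.625

-0.625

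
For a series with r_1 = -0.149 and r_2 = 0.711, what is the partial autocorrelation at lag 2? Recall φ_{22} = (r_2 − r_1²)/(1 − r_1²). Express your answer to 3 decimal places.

φ_{22} = (r_2 − r_1²) / (1 − r_1²)
r_1² = (-0.149)² = 0.022201
Numerator = 0.711 − 0.0222 = 0.6888; denominator = 1 − 0.0222 = 0.9778
φ_{22} = 0.6888 / 0.9778 = 0.704

0.704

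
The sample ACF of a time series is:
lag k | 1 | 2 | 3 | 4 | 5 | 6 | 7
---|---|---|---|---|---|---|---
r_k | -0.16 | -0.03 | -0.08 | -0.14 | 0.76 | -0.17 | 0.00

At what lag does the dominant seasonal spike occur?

5

The largest autocorrelation is r_5 = 0.76; the remaining lags stay at or below 0.00.
The dominant spike at lag 5 indicates a seasonal period of 5.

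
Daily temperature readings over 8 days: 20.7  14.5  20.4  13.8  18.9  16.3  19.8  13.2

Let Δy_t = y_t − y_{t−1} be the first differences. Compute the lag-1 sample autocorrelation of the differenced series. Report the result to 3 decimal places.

-0.761

First differences Δy: -6.2, 5.9, -6.6, 5.1, -2.6, 3.5, -6.6
Mean of differences = -1.0714
Numerator Σ(Δy_t−Δȳ)(Δy_{t+1}−Δȳ) = -150.1094
Denominator Σ(Δy_t−Δȳ)² = 197.3543
r_1(Δy) = -150.1094 / 197.3543 = -0.761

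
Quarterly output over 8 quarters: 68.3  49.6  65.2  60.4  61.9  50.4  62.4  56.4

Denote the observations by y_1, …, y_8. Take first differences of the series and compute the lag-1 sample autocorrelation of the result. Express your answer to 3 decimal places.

-0.640

First differences Δy: -18.7, 15.6, -4.8, 1.5, -11.5, 12.0, -6.0
Mean of differences = -1.7000
Numerator Σ(Δy_t−Δȳ)(Δy_{t+1}−Δȳ) = -582.1800
Denominator Σ(Δy_t−Δȳ)² = 910.3600
r_1(Δy) = -582.1800 / 910.3600 = -0.640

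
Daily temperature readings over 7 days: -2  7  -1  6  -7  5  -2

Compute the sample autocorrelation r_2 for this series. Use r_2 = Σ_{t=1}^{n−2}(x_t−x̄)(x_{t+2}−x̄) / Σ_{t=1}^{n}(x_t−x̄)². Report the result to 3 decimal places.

Mean x̄ = (-2 + 7 − 1 + 6 − 7 + 5 − 2)/7 = 0.8571
Deviations from mean: -2.8571, 6.1429, -1.8571, 5.1429, -7.8571, 4.1429, -2.8571
Σ(x_t−x̄)(x_{t+2}−x̄) = (5.3061) + (31.5918) + (14.5918) + (21.3061) + (22.4490) = 95.2449
Denominator Σ(x_t−x̄)² = 162.8571
r_2 = 95.2449 / 162.8571 = 0.585

0.585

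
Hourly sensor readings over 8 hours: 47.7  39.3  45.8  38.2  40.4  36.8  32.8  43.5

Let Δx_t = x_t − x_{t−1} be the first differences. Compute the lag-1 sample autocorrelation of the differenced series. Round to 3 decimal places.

-0.510

First differences Δx: -8.4, 6.5, -7.6, 2.2, -3.6, -4.0, 10.7
Mean of differences = -0.6000
Numerator Σ(Δx_t−Δx̄)(Δx_{t+1}−Δx̄) = -161.3000
Denominator Σ(Δx_t−Δx̄)² = 316.3400
r_1(Δx) = -161.3000 / 316.3400 = -0.510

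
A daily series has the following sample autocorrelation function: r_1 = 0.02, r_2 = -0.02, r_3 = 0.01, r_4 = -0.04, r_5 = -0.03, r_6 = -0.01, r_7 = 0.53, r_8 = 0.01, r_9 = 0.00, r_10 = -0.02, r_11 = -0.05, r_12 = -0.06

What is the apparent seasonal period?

The largest autocorrelation is r_7 = 0.53; the remaining lags stay at or below 0.02.
The dominant spike at lag 7 indicates a seasonal period of 7.

7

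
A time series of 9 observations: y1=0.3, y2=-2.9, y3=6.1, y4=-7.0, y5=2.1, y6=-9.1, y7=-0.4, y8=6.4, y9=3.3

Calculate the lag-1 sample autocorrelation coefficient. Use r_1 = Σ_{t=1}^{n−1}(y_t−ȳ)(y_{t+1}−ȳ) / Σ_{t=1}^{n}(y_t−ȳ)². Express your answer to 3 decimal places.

-0.315

Mean ȳ = (0.3 − 2.9 + 6.1 − 7.0 + 2.1 − 9.1 − 0.4 + 6.4 + 3.3)/9 = -0.1333
Numerator Σ_{t=1}^{8}(y_t−ȳ)(y_{t+1}−ȳ) = -73.5278
Denominator Σ(y_t−ȳ)² = 233.7800
r_1 = -73.5278 / 233.7800 = -0.315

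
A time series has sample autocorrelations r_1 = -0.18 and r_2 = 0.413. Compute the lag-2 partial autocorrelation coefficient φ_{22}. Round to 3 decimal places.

0.393

φ_{22} = (r_2 − r_1²) / (1 − r_1²)
r_1² = (-0.18)² = 0.0324
Numerator = 0.413 − 0.0324 = 0.3806; denominator = 1 − 0.0324 = 0.9676
φ_{22} = 0.3806 / 0.9676 = 0.393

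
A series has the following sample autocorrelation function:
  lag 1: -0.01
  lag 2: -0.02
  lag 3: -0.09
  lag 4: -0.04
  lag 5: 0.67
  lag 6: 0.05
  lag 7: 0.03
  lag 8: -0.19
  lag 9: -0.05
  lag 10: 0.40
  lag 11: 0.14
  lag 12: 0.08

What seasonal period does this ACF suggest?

5

The largest autocorrelation is r_5 = 0.67, with a weaker echo at lag 10 (0.40); the remaining lags stay at or below 0.14.
The dominant spike at lag 5 indicates a seasonal period of 5.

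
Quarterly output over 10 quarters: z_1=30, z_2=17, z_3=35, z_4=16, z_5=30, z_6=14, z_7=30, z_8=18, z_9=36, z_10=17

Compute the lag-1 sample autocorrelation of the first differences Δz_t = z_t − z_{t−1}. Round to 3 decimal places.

First differences Δz: -13, 18, -19, 14, -16, 16, -12, 18, -19
Mean of differences = -1.4444
Numerator Σ(Δz_t−Δz̄)(Δz_{t+1}−Δz̄) = -2046.6420
Denominator Σ(Δz_t−Δz̄)² = 2372.2222
r_1(Δz) = -2046.6420 / 2372.2222 = -0.863

-0.863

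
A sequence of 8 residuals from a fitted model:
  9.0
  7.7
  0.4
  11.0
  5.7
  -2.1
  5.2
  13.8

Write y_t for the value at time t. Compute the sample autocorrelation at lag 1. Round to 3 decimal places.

-0.147

Mean ȳ = (9.0 + 7.7 + 0.4 + 11.0 + 5.7 − 2.1 + 5.2 + 13.8)/8 = 6.3375
Deviations from mean: 2.6625, 1.3625, -5.9375, 4.6625, -0.6375, -8.4375, -1.1375, 7.4625
Numerator Σ_{t=1}^{7}(y_t−ȳ)(y_{t+1}−ȳ) = -28.6302
Denominator Σ(y_t−ȳ)² = 194.5188
r_1 = -28.6302 / 194.5188 = -0.147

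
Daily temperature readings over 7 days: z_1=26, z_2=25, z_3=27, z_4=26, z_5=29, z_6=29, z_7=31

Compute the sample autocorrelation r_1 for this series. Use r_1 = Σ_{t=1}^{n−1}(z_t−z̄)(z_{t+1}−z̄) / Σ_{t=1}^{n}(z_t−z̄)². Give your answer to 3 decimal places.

Mean z̄ = (26 + 25 + 27 + 26 + 29 + 29 + 31)/7 = 27.5714
Deviations from mean: -1.5714, -2.5714, -0.5714, -1.5714, 1.4286, 1.4286, 3.4286
Numerator Σ_{t=1}^{6}(z_t−z̄)(z_{t+1}−z̄) = 11.1020
Denominator Σ(z_t−z̄)² = 27.7143
r_1 = 11.1020 / 27.7143 = 0.401

0.401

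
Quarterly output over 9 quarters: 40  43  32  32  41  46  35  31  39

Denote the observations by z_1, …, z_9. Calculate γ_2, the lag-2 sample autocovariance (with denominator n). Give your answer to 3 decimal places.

Mean z̄ = (40 + 43 + 32 + 32 + 41 + 46 + 35 + 31 + 39)/9 = 37.6667
Σ_{t=1}^{7}(z_t−z̄)(z_{t+2}−z̄) = -177.5556
γ_2 = -177.5556 / 9 = -19.728

-19.728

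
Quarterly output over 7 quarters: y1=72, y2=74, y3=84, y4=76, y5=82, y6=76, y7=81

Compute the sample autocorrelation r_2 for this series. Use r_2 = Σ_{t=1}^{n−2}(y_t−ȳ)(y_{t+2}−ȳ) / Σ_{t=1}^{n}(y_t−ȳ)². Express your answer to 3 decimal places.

Mean ȳ = (72 + 74 + 84 + 76 + 82 + 76 + 81)/7 = 77.8571
Deviations from mean: -5.8571, -3.8571, 6.1429, -1.8571, 4.1429, -1.8571, 3.1429
Σ(y_t−ȳ)(y_{t+2}−ȳ) = (-35.9796) + (7.1633) + (25.4490) + (3.4490) + (13.0204) = 13.1020
Denominator Σ(y_t−ȳ)² = 120.8571
r_2 = 13.1020 / 120.8571 = 0.108

0.108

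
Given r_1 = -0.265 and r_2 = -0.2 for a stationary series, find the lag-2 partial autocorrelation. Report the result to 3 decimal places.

-0.291

φ_{22} = (r_2 − r_1²) / (1 − r_1²)
r_1² = (-0.265)² = 0.070225
Numerator = -0.2 − 0.0702 = -0.2702; denominator = 1 − 0.0702 = 0.9298
φ_{22} = -0.2702 / 0.9298 = -0.291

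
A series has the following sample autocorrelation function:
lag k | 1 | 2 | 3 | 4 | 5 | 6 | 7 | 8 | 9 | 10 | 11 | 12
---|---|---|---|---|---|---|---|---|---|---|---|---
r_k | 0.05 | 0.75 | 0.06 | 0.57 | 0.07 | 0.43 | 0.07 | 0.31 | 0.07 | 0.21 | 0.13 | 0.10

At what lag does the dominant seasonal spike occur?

The largest autocorrelation is r_2 = 0.75, with weaker echoes at lags 4 (0.57), 6 (0.43), 8 (0.31) and 10 (0.21); the remaining lags stay at or below 0.13.
The dominant spike at lag 2 indicates a seasonal period of 2.

2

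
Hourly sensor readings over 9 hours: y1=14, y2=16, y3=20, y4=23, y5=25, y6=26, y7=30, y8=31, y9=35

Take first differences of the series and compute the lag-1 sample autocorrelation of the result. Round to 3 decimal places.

-0.528

First differences Δy: 2, 4, 3, 2, 1, 4, 1, 4
Mean of differences = 2.6250
Numerator Σ(Δy_t−Δȳ)(Δy_{t+1}−Δȳ) = -6.2656
Denominator Σ(Δy_t−Δȳ)² = 11.8750
r_1(Δy) = -6.2656 / 11.8750 = -0.528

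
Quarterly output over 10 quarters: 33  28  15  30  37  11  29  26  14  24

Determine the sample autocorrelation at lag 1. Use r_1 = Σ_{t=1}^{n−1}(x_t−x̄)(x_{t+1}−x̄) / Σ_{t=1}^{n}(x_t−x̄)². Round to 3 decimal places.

Mean x̄ = (33 + 28 + 15 + 30 + 37 + 11 + 29 + 26 + 14 + 24)/10 = 24.7000
Numerator Σ_{t=1}^{9}(x_t−x̄)(x_{t+1}−x̄) = -219.0900
Denominator Σ(x_t−x̄)² = 676.1000
r_1 = -219.0900 / 676.1000 = -0.324

-0.324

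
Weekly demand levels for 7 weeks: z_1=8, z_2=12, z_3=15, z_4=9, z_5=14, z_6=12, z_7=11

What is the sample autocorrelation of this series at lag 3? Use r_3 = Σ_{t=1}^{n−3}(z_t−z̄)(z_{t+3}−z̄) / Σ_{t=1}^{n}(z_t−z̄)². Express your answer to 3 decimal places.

0.349

Mean z̄ = (8 + 12 + 15 + 9 + 14 + 12 + 11)/7 = 11.5714
Deviations from mean: -3.5714, 0.4286, 3.4286, -2.5714, 2.4286, 0.4286, -0.5714
Σ(z_t−z̄)(z_{t+3}−z̄) = (9.1837) + (1.0408) + (1.4694) + (1.4694) = 13.1633
Denominator Σ(z_t−z̄)² = 37.7143
r_3 = 13.1633 / 37.7143 = 0.349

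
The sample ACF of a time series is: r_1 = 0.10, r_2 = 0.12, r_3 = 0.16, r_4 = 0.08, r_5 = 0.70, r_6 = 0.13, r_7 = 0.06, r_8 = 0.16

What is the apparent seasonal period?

5

The largest autocorrelation is r_5 = 0.70; the remaining lags stay at or below 0.16.
The dominant spike at lag 5 indicates a seasonal period of 5.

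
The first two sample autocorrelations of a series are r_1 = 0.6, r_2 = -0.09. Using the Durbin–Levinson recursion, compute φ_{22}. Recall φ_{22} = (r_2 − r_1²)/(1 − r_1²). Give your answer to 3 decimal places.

-0.703

φ_{22} = (r_2 − r_1²) / (1 − r_1²)
r_1² = (0.6)² = 0.36
Numerator = -0.09 − 0.3600 = -0.4500; denominator = 1 − 0.3600 = 0.6400
φ_{22} = -0.4500 / 0.6400 = -0.703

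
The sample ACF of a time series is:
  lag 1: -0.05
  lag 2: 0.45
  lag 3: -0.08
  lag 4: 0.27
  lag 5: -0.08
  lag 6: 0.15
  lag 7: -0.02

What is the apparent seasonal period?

The largest autocorrelation is r_2 = 0.45, with weaker echoes at lags 4 (0.27) and 6 (0.15); the remaining lags stay at or below -0.02.
The dominant spike at lag 2 indicates a seasonal period of 2.

2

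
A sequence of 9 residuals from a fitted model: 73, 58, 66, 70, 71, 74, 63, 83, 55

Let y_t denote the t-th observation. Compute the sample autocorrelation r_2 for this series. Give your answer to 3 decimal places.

Mean ȳ = (73 + 58 + 66 + 70 + 71 + 74 + 63 + 83 + 55)/9 = 68.1111
Σ(y_t−ȳ)(y_{t+2}−ȳ) = (-10.3210) + (-19.0988) + (-6.0988) + (11.1235) + (-14.7654) + (87.6790) + (67.0123) = 115.5309
Denominator Σ(y_t−ȳ)² = 596.8889
r_2 = 115.5309 / 596.8889 = 0.194

0.194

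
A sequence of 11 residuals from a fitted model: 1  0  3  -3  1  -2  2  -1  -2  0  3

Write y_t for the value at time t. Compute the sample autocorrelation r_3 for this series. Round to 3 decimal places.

Mean ȳ = (1 + 0 + 3 − 3 + 1 − 2 + 2 − 1 − 2 + 0 + 3)/11 = 0.1818
Numerator Σ_{t=1}^{8}(y_t−ȳ)(y_{t+3}−ȳ) = -14.5537
Denominator Σ(y_t−ȳ)² = 41.6364
r_3 = -14.5537 / 41.6364 = -0.350

-0.350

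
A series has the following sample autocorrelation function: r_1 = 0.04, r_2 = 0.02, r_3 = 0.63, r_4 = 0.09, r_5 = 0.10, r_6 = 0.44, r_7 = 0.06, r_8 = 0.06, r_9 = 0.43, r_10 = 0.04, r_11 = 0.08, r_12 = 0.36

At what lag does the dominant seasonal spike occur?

3

The largest autocorrelation is r_3 = 0.63, with weaker echoes at lags 6 (0.44), 9 (0.43) and 12 (0.36); the remaining lags stay at or below 0.10.
The dominant spike at lag 3 indicates a seasonal period of 3.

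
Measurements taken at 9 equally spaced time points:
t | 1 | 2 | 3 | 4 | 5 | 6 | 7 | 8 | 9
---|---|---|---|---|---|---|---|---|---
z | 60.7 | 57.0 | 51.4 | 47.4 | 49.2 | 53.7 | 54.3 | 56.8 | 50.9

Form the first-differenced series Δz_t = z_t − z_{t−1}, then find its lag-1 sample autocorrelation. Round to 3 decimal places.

First differences Δz: -3.7, -5.6, -4.0, 1.8, 4.5, 0.6, 2.5, -5.9
Mean of differences = -1.2250
Numerator Σ(Δz_t−Δz̄)(Δz_{t+1}−Δz̄) = 31.7244
Denominator Σ(Δz_t−Δz̄)² = 113.9550
r_1(Δz) = 31.7244 / 113.9550 = 0.278

0.278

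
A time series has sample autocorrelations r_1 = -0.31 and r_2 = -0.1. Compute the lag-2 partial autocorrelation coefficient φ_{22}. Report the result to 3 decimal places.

φ_{22} = (r_2 − r_1²) / (1 − r_1²)
r_1² = (-0.31)² = 0.0961
Numerator = -0.1 − 0.0961 = -0.1961; denominator = 1 − 0.0961 = 0.9039
φ_{22} = -0.1961 / 0.9039 = -0.217

-0.217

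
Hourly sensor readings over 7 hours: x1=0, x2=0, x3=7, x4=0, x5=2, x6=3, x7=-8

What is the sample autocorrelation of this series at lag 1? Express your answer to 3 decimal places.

-0.204

Mean x̄ = (0 + 0 + 7 + 0 + 2 + 3 − 8)/7 = 0.5714
Deviations from mean: -0.5714, -0.5714, 6.4286, -0.5714, 1.4286, 2.4286, -8.5714
Numerator Σ_{t=1}^{6}(x_t−x̄)(x_{t+1}−x̄) = -25.1837
Denominator Σ(x_t−x̄)² = 123.7143
r_1 = -25.1837 / 123.7143 = -0.204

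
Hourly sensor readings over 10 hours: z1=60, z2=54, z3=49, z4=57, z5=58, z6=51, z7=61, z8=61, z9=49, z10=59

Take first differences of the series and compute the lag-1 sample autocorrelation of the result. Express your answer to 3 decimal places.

First differences Δz: -6, -5, 8, 1, -7, 10, 0, -12, 10
Mean of differences = -0.1111
Numerator Σ(Δz_t−Δz̄)(Δz_{t+1}−Δz̄) = -199.5679
Denominator Σ(Δz_t−Δz̄)² = 518.8889
r_1(Δz) = -199.5679 / 518.8889 = -0.385

-0.385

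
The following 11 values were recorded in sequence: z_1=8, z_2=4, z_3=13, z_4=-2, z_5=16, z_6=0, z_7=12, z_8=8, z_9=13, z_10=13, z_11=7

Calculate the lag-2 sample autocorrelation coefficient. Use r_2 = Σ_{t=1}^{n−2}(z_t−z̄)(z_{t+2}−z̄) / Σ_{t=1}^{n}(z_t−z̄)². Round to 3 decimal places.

0.614

Mean z̄ = (8 + 4 + 13 − 2 + 16 + 0 + 12 + 8 + 13 + 13 + 7)/11 = 8.3636
Numerator Σ_{t=1}^{9}(z_t−z̄)(z_{t+2}−z̄) = 205.2810
Denominator Σ(z_t−z̄)² = 334.5455
r_2 = 205.2810 / 334.5455 = 0.614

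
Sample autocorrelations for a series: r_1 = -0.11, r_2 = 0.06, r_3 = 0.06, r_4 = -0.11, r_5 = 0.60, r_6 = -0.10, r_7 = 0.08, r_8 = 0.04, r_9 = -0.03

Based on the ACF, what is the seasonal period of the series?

The largest autocorrelation is r_5 = 0.60; the remaining lags stay at or below 0.08.
The dominant spike at lag 5 indicates a seasonal period of 5.

5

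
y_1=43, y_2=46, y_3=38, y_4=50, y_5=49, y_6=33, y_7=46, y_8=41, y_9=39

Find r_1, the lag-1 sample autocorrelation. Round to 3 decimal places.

Mean ȳ = (43 + 46 + 38 + 50 + 49 + 33 + 46 + 41 + 39)/9 = 42.7778
Numerator Σ_{t=1}^{8}(y_t−ȳ)(y_{t+1}−ȳ) = -95.6049
Denominator Σ(y_t−ȳ)² = 247.5556
r_1 = -95.6049 / 247.5556 = -0.386

-0.386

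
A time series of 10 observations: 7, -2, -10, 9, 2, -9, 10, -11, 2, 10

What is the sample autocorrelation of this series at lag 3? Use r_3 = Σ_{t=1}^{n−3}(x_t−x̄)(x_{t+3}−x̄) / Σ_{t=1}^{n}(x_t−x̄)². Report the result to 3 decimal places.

Mean x̄ = (7 − 2 − 10 + 9 + 2 − 9 + 10 − 11 + 2 + 10)/10 = 0.8000
Σ(x_t−x̄)(x_{t+3}−x̄) = (50.8400) + (-3.3600) + (105.8400) + (75.4400) + (-14.1600) + (-11.7600) + (84.6400) = 287.4800
Denominator Σ(x_t−x̄)² = 637.6000
r_3 = 287.4800 / 637.6000 = 0.451

0.451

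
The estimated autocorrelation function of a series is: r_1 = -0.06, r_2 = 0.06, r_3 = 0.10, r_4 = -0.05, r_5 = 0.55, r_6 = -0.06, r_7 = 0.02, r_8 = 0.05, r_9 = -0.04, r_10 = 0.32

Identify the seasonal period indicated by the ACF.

The largest autocorrelation is r_5 = 0.55, with a weaker echo at lag 10 (0.32); the remaining lags stay at or below 0.10.
The dominant spike at lag 5 indicates a seasonal period of 5.

5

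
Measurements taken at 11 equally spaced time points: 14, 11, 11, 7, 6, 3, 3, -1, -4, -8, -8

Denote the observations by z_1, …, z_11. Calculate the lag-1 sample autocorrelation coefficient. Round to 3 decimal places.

0.726

Mean z̄ = (14 + 11 + 11 + 7 + 6 + 3 + 3 − 1 − 4 − 8 − 8)/11 = 3.0909
Numerator Σ_{t=1}^{10}(z_t−z̄)(z_{t+1}−z̄) = 421.9008
Denominator Σ(z_t−z̄)² = 580.9091
r_1 = 421.9008 / 580.9091 = 0.726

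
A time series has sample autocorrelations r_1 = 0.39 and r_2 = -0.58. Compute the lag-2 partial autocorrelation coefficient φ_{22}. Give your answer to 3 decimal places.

φ_{22} = (r_2 − r_1²) / (1 − r_1²)
r_1² = (0.39)² = 0.1521
Numerator = -0.58 − 0.1521 = -0.7321; denominator = 1 − 0.1521 = 0.8479
φ_{22} = -0.7321 / 0.8479 = -0.863

-0.863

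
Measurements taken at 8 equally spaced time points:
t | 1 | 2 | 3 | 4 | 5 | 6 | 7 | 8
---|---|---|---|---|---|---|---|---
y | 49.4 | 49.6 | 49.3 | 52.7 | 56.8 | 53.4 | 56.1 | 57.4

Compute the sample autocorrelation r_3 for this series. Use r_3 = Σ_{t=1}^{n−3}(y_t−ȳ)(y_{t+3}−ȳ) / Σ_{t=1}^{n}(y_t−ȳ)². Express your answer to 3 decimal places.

0.026

Mean ȳ = (49.4 + 49.6 + 49.3 + 52.7 + 56.8 + 53.4 + 56.1 + 57.4)/8 = 53.0875
Deviations from mean: -3.6875, -3.4875, -3.7875, -0.3875, 3.7125, 0.3125, 3.0125, 4.3125
Σ(y_t−ȳ)(y_{t+3}−ȳ) = (1.4289) + (-12.9473) + (-1.1836) + (-1.1673) + (16.0102) = 2.1408
Denominator Σ(y_t−ȳ)² = 81.8088
r_3 = 2.1408 / 81.8088 = 0.026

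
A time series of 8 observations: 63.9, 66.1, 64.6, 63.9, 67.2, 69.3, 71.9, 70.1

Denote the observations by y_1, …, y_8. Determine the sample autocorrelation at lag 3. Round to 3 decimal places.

-0.160

Mean ȳ = (63.9 + 66.1 + 64.6 + 63.9 + 67.2 + 69.3 + 71.9 + 70.1)/8 = 67.1250
Deviations from mean: -3.2250, -1.0250, -2.5250, -3.2250, 0.0750, 2.1750, 4.7750, 2.9750
Σ(y_t−ȳ)(y_{t+3}−ȳ) = (10.4006) + (-0.0769) + (-5.4919) + (-15.3994) + (0.2231) = -10.3444
Denominator Σ(y_t−ȳ)² = 64.6150
r_3 = -10.3444 / 64.6150 = -0.160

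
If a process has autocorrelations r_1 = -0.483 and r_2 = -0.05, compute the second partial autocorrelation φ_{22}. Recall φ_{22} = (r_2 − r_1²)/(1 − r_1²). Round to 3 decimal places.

-0.369

φ_{22} = (r_2 − r_1²) / (1 − r_1²)
r_1² = (-0.483)² = 0.233289
Numerator = -0.05 − 0.2333 = -0.2833; denominator = 1 − 0.2333 = 0.7667
φ_{22} = -0.2833 / 0.7667 = -0.369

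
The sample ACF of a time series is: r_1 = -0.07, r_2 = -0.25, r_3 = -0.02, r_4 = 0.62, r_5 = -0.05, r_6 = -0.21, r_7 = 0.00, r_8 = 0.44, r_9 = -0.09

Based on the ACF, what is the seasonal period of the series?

The largest autocorrelation is r_4 = 0.62, with a weaker echo at lag 8 (0.44); the remaining lags stay at or below 0.00.
The dominant spike at lag 4 indicates a seasonal period of 4.

4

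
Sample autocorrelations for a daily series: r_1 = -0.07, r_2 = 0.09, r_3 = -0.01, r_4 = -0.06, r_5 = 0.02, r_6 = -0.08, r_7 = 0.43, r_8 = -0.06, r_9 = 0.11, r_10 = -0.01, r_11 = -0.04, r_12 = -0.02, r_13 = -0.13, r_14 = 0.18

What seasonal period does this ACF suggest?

The largest autocorrelation is r_7 = 0.43, with a weaker echo at lag 14 (0.18); the remaining lags stay at or below 0.11.
The dominant spike at lag 7 indicates a seasonal period of 7.

7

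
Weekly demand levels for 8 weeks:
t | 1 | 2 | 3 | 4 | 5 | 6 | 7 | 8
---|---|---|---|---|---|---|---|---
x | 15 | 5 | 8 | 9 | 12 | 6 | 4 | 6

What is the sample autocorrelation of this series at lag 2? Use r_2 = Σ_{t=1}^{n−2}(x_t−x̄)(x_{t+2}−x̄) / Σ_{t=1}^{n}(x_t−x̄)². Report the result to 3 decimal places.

-0.176

Mean x̄ = (15 + 5 + 8 + 9 + 12 + 6 + 4 + 6)/8 = 8.1250
Numerator Σ_{t=1}^{6}(x_t−x̄)(x_{t+2}−x̄) = -17.4063
Denominator Σ(x_t−x̄)² = 98.8750
r_2 = -17.4063 / 98.8750 = -0.176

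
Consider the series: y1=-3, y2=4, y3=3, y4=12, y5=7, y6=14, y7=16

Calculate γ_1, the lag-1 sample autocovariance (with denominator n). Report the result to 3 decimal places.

Mean ȳ = (-3 + 4 + 3 + 12 + 7 + 14 + 16)/7 = 7.5714
Σ_{t=1}^{6}(y_t−ȳ)(y_{t+1}−ȳ) = 81.8163
γ_1 = 81.8163 / 7 = 11.688

11.688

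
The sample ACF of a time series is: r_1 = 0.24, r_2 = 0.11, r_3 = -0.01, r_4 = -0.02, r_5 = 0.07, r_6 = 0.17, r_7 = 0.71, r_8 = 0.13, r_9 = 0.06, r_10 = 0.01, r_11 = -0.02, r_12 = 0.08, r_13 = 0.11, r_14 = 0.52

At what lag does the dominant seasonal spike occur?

7

The largest autocorrelation is r_7 = 0.71, with a weaker echo at lag 14 (0.52); the remaining lags stay at or below 0.24. The elevated value at lag 1 (0.24), dropping to 0.11 at lag 2, reflects decaying short-term dependence rather than seasonality.
The dominant spike at lag 7 indicates a seasonal period of 7.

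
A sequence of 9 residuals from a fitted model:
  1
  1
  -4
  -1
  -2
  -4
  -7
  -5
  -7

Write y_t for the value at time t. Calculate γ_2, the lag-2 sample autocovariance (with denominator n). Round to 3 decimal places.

1.627

Mean ȳ = (1 + 1 − 4 − 1 − 2 − 4 − 7 − 5 − 7)/9 = -3.1111
Σ_{t=1}^{7}(y_t−ȳ)(y_{t+2}−ȳ) = 14.6420
γ_2 = 14.6420 / 9 = 1.627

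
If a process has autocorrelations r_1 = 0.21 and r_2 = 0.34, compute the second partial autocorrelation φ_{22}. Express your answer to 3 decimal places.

0.310

φ_{22} = (r_2 − r_1²) / (1 − r_1²)
r_1² = (0.21)² = 0.0441
Numerator = 0.34 − 0.0441 = 0.2959; denominator = 1 − 0.0441 = 0.9559
φ_{22} = 0.2959 / 0.9559 = 0.310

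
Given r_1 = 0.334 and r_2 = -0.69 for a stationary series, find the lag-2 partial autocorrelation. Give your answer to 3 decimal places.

-0.902

φ_{22} = (r_2 − r_1²) / (1 − r_1²)
r_1² = (0.334)² = 0.111556
Numerator = -0.69 − 0.1116 = -0.8016; denominator = 1 − 0.1116 = 0.8884
φ_{22} = -0.8016 / 0.8884 = -0.902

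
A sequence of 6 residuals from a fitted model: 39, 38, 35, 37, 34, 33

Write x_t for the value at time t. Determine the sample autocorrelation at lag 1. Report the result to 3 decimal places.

0.250

Mean x̄ = (39 + 38 + 35 + 37 + 34 + 33)/6 = 36.0000
Deviations from mean: 3.0000, 2.0000, -1.0000, 1.0000, -2.0000, -3.0000
Σ(x_t−x̄)(x_{t+1}−x̄) = (6.0000) + (-2.0000) + (-1.0000) + (-2.0000) + (6.0000) = 7.0000
Denominator Σ(x_t−x̄)² = 28.0000
r_1 = 7.0000 / 28.0000 = 0.250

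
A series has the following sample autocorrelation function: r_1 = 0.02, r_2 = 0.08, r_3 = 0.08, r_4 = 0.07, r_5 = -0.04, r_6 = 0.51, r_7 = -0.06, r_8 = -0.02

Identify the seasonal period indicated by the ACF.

The largest autocorrelation is r_6 = 0.51; the remaining lags stay at or below 0.08.
The dominant spike at lag 6 indicates a seasonal period of 6.

6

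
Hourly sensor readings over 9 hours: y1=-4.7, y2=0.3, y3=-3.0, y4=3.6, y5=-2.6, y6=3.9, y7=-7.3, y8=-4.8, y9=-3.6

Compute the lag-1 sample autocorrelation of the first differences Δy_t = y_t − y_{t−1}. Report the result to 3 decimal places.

First differences Δy: 5.0, -3.3, 6.6, -6.2, 6.5, -11.2, 2.5, 1.2
Mean of differences = 0.1375
Numerator Σ(Δy_t−Δȳ)(Δy_{t+1}−Δȳ) = -216.6177
Denominator Σ(Δy_t−Δȳ)² = 293.1188
r_1(Δy) = -216.6177 / 293.1188 = -0.739

-0.739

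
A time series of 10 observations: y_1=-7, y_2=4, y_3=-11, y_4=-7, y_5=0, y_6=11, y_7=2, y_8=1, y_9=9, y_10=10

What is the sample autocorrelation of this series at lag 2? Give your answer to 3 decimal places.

Mean ȳ = (-7 + 4 − 11 − 7 + 0 + 11 + 2 + 1 + 9 + 10)/10 = 1.2000
Numerator Σ_{t=1}^{8}(y_t−ȳ)(y_{t+2}−ȳ) = 12.9200
Denominator Σ(y_t−ȳ)² = 527.6000
r_2 = 12.9200 / 527.6000 = 0.024

0.024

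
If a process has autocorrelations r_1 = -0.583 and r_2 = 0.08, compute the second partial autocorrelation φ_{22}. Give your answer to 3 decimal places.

φ_{22} = (r_2 − r_1²) / (1 − r_1²)
r_1² = (-0.583)² = 0.339889
Numerator = 0.08 − 0.3399 = -0.2599; denominator = 1 − 0.3399 = 0.6601
φ_{22} = -0.2599 / 0.6601 = -0.394

-0.394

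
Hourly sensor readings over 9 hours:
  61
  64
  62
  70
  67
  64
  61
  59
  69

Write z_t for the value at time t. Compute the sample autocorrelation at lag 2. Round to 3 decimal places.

-0.209

Mean z̄ = (61 + 64 + 62 + 70 + 67 + 64 + 61 + 59 + 69)/9 = 64.1111
Σ(z_t−z̄)(z_{t+2}−z̄) = (6.5679) + (-0.6543) + (-6.0988) + (-0.6543) + (-8.9877) + (0.5679) + (-15.2099) = -24.4691
Denominator Σ(z_t−z̄)² = 116.8889
r_2 = -24.4691 / 116.8889 = -0.209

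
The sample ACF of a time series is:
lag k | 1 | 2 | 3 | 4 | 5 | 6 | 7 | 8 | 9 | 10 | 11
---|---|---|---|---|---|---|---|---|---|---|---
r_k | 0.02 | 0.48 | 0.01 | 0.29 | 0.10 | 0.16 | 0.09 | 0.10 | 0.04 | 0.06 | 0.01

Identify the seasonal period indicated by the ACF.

2

The largest autocorrelation is r_2 = 0.48, with weaker echoes at lags 4 (0.29) and 6 (0.16); the remaining lags stay at or below 0.10.
The dominant spike at lag 2 indicates a seasonal period of 2.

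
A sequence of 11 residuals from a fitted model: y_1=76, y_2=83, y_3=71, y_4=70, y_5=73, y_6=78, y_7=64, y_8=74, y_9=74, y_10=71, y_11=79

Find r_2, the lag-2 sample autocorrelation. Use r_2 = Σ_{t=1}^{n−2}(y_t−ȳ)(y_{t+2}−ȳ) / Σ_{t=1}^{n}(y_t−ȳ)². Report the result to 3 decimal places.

-0.177

Mean ȳ = (76 + 83 + 71 + 70 + 73 + 78 + 64 + 74 + 74 + 71 + 79)/11 = 73.9091
Numerator Σ_{t=1}^{9}(y_t−ȳ)(y_{t+2}−ȳ) = -46.2893
Denominator Σ(y_t−ȳ)² = 260.9091
r_2 = -46.2893 / 260.9091 = -0.177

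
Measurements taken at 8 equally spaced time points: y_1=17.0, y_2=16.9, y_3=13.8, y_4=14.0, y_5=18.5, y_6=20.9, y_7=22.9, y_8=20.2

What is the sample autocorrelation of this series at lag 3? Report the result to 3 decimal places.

-0.370

Mean ȳ = (17.0 + 16.9 + 13.8 + 14.0 + 18.5 + 20.9 + 22.9 + 20.2)/8 = 18.0250
Numerator Σ_{t=1}^{5}(y_t−ȳ)(y_{t+3}−ȳ) = -27.1444
Denominator Σ(y_t−ȳ)² = 73.3550
r_3 = -27.1444 / 73.3550 = -0.370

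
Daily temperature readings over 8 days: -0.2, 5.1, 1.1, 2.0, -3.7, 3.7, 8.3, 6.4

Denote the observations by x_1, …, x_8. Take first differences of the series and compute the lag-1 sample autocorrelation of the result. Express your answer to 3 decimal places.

First differences Δx: 5.3, -4.0, 0.9, -5.7, 7.4, 4.6, -1.9
Mean of differences = 0.9429
Numerator Σ(Δx_t−Δx̄)(Δx_{t+1}−Δx̄) = -50.7161
Denominator Σ(Δx_t−Δx̄)² = 150.6971
r_1(Δx) = -50.7161 / 150.6971 = -0.337

-0.337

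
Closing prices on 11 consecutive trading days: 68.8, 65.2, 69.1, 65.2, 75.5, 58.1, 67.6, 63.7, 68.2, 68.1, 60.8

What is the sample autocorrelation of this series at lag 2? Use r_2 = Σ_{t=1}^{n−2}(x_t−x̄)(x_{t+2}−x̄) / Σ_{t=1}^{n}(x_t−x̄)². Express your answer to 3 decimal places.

0.296

Mean x̄ = (68.8 + 65.2 + 69.1 + 65.2 + 75.5 + 58.1 + 67.6 + 63.7 + 68.2 + 68.1 + 60.8)/11 = 66.3909
Numerator Σ_{t=1}^{9}(x_t−x̄)(x_{t+2}−x̄) = 63.2935
Denominator Σ(x_t−x̄)² = 213.8491
r_2 = 63.2935 / 213.8491 = 0.296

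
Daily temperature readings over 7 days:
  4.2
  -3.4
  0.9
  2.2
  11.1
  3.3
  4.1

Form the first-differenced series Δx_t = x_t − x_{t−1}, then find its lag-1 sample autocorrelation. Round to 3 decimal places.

First differences Δx: -7.6, 4.3, 1.3, 8.9, -7.8, 0.8
Mean of differences = -0.0167
Numerator Σ(Δx_t−Δx̄)(Δx_{t+1}−Δx̄) = -91.0686
Denominator Σ(Δx_t−Δx̄)² = 218.6283
r_1(Δx) = -91.0686 / 218.6283 = -0.417

-0.417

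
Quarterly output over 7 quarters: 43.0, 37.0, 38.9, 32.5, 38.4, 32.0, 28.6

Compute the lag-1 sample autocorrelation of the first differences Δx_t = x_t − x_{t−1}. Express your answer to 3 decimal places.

-0.713

First differences Δx: -6.0, 1.9, -6.4, 5.9, -6.4, -3.4
Mean of differences = -2.4000
Numerator Σ(Δx_t−Δx̄)(Δx_{t+1}−Δx̄) = -95.0800
Denominator Σ(Δx_t−Δx̄)² = 133.3400
r_1(Δx) = -95.0800 / 133.3400 = -0.713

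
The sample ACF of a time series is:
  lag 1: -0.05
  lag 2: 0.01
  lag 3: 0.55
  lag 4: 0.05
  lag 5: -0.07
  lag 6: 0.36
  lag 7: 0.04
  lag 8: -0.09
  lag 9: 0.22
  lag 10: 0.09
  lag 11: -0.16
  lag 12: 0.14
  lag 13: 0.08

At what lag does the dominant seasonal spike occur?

The largest autocorrelation is r_3 = 0.55, with weaker echoes at lags 6 (0.36) and 9 (0.22); the remaining lags stay at or below 0.14.
The dominant spike at lag 3 indicates a seasonal period of 3.

3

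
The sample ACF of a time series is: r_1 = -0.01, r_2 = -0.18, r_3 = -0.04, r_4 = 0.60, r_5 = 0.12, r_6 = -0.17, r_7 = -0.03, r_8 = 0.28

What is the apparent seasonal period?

The largest autocorrelation is r_4 = 0.60, with a weaker echo at lag 8 (0.28); the remaining lags stay at or below 0.12.
The dominant spike at lag 4 indicates a seasonal period of 4.

4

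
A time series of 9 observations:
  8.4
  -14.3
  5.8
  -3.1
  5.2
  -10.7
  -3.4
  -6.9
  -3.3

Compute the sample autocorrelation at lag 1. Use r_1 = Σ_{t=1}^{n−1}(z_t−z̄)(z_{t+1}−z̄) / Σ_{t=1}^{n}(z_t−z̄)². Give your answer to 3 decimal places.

Mean z̄ = (8.4 − 14.3 + 5.8 − 3.1 + 5.2 − 10.7 − 3.4 − 6.9 − 3.3)/9 = -2.4778
Numerator Σ_{t=1}^{8}(z_t−z̄)(z_{t+1}−z̄) = -284.2205
Denominator Σ(z_t−z̄)² = 474.6356
r_1 = -284.2205 / 474.6356 = -0.599

-0.599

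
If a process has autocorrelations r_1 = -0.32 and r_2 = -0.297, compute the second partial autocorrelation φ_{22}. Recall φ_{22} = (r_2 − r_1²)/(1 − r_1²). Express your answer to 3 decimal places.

φ_{22} = (r_2 − r_1²) / (1 − r_1²)
r_1² = (-0.32)² = 0.1024
Numerator = -0.297 − 0.1024 = -0.3994; denominator = 1 − 0.1024 = 0.8976
φ_{22} = -0.3994 / 0.8976 = -0.445

-0.445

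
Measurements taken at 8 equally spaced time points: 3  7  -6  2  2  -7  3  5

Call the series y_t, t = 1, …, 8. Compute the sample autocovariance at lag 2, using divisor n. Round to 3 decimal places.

-6.426

Mean ȳ = (3 + 7 − 6 + 2 + 2 − 7 + 3 + 5)/8 = 1.1250
Σ_{t=1}^{6}(y_t−ȳ)(y_{t+2}−ȳ) = -51.4063
γ_2 = -51.4063 / 8 = -6.426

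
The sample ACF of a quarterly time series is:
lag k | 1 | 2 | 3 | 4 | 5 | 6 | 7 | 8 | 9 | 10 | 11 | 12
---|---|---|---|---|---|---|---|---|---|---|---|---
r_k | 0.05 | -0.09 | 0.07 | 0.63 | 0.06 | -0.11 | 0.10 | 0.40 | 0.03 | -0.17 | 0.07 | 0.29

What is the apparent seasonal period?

The largest autocorrelation is r_4 = 0.63, with weaker echoes at lags 8 (0.40) and 12 (0.29); the remaining lags stay at or below 0.10.
The dominant spike at lag 4 indicates a seasonal period of 4.

4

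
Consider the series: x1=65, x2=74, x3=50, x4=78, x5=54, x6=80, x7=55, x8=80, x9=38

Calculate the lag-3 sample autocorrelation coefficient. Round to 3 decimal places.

Mean x̄ = (65 + 74 + 50 + 78 + 54 + 80 + 55 + 80 + 38)/9 = 63.7778
Σ(x_t−x̄)(x_{t+3}−x̄) = (17.3827) + (-99.9506) + (-223.5062) + (-124.8395) + (-158.6173) + (-418.1728) = -1007.7037
Denominator Σ(x_t−x̄)² = 1861.5556
r_3 = -1007.7037 / 1861.5556 = -0.541

-0.541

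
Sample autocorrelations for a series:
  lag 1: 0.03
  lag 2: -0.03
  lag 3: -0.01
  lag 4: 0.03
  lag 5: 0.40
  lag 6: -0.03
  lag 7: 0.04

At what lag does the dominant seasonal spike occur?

The largest autocorrelation is r_5 = 0.40; the remaining lags stay at or below 0.04.
The dominant spike at lag 5 indicates a seasonal period of 5.

5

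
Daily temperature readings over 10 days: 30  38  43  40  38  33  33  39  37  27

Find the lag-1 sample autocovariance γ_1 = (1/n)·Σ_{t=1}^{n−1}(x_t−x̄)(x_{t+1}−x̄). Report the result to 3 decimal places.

Mean x̄ = (30 + 38 + 43 + 40 + 38 + 33 + 33 + 39 + 37 + 27)/10 = 35.8000
Σ_{t=1}^{9}(x_t−x̄)(x_{t+1}−x̄) = 28.5600
γ_1 = 28.5600 / 10 = 2.856

2.856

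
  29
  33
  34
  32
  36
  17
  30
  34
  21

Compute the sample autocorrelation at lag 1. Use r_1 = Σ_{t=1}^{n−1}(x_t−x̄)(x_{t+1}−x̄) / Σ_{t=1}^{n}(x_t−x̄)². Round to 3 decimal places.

Mean x̄ = (29 + 33 + 34 + 32 + 36 + 17 + 30 + 34 + 21)/9 = 29.5556
Numerator Σ_{t=1}^{8}(x_t−x̄)(x_{t+1}−x̄) = -82.5309
Denominator Σ(x_t−x̄)² = 330.2222
r_1 = -82.5309 / 330.2222 = -0.250

-0.250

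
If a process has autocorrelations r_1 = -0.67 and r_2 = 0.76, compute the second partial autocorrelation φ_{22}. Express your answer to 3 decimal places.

0.565

φ_{22} = (r_2 − r_1²) / (1 − r_1²)
r_1² = (-0.67)² = 0.4489
Numerator = 0.76 − 0.4489 = 0.3111; denominator = 1 − 0.4489 = 0.5511
φ_{22} = 0.3111 / 0.5511 = 0.565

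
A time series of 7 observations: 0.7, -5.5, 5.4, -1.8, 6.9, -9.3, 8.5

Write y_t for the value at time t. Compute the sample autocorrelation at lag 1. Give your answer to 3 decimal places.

-0.738

Mean ȳ = (0.7 − 5.5 + 5.4 − 1.8 + 6.9 − 9.3 + 8.5)/7 = 0.7000
Deviations from mean: 0.0000, -6.2000, 4.7000, -2.5000, 6.2000, -10.0000, 7.8000
Numerator Σ_{t=1}^{6}(y_t−ȳ)(y_{t+1}−ȳ) = -196.3900
Denominator Σ(y_t−ȳ)² = 266.0600
r_1 = -196.3900 / 266.0600 = -0.738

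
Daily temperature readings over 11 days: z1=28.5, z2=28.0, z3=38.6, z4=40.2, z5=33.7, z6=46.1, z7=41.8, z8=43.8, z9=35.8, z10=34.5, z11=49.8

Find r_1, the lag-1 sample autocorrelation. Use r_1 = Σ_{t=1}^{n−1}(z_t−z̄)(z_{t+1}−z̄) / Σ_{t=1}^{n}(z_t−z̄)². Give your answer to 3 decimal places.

0.108

Mean z̄ = (28.5 + 28.0 + 38.6 + 40.2 + 33.7 + 46.1 + 41.8 + 43.8 + 35.8 + 34.5 + 49.8)/11 = 38.2545
Numerator Σ_{t=1}^{10}(z_t−z̄)(z_{t+1}−z̄) = 52.2979
Denominator Σ(z_t−z̄)² = 483.2473
r_1 = 52.2979 / 483.2473 = 0.108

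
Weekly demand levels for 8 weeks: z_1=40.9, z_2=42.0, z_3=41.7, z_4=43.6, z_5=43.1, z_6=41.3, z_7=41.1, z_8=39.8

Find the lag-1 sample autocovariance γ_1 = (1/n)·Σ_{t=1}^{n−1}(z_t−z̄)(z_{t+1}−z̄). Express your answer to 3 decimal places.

Mean z̄ = (40.9 + 42.0 + 41.7 + 43.6 + 43.1 + 41.3 + 41.1 + 39.8)/8 = 41.6875
Deviations: -0.7875, 0.3125, 0.0125, 1.9125, 1.4125, -0.3875, -0.5875, -1.8875
Σ_{t=1}^{7}(z_t−z̄)(z_{t+1}−z̄) = 3.2723
γ_1 = 3.2723 / 8 = 0.409

0.409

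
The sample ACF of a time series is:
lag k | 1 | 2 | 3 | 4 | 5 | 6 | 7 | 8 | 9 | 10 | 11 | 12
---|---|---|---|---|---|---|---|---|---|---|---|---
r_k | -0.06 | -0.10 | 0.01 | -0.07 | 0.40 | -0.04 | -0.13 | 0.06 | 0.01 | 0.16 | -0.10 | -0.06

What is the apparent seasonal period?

The largest autocorrelation is r_5 = 0.40, with a weaker echo at lag 10 (0.16); the remaining lags stay at or below 0.06.
The dominant spike at lag 5 indicates a seasonal period of 5.

5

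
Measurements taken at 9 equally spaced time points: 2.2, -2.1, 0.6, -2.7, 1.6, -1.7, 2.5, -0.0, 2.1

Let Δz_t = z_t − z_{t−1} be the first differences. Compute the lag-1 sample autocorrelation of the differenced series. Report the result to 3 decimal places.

-0.832

First differences Δz: -4.3, 2.7, -3.3, 4.3, -3.3, 4.2, -2.5, 2.1
Mean of differences = -0.0125
Numerator Σ(Δz_t−Δz̄)(Δz_{t+1}−Δz̄) = -78.4839
Denominator Σ(Δz_t−Δz̄)² = 94.3488
r_1(Δz) = -78.4839 / 94.3488 = -0.832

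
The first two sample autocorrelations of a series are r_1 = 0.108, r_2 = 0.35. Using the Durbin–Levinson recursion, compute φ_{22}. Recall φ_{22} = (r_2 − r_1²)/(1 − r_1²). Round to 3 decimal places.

0.342

φ_{22} = (r_2 − r_1²) / (1 − r_1²)
r_1² = (0.108)² = 0.011664
Numerator = 0.35 − 0.0117 = 0.3383; denominator = 1 − 0.0117 = 0.9883
φ_{22} = 0.3383 / 0.9883 = 0.342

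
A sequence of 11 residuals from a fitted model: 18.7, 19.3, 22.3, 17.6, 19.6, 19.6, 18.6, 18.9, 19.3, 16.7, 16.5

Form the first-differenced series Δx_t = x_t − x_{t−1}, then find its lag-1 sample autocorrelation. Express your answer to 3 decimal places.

First differences Δx: 0.6, 3.0, -4.7, 2.0, 0.0, -1.0, 0.3, 0.4, -2.6, -0.2
Mean of differences = -0.2200
Numerator Σ(Δx_t−Δx̄)(Δx_{t+1}−Δx̄) = -23.0204
Denominator Σ(Δx_t−Δx̄)² = 43.0160
r_1(Δx) = -23.0204 / 43.0160 = -0.535

-0.535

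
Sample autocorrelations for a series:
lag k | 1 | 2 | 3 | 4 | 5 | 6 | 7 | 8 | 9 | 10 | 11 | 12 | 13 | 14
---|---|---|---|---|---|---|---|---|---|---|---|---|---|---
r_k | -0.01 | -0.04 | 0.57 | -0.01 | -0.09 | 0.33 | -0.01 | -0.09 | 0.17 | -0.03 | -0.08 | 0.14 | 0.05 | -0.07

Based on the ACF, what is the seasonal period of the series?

3

The largest autocorrelation is r_3 = 0.57, with weaker echoes at lags 6 (0.33) and 9 (0.17); the remaining lags stay at or below 0.14.
The dominant spike at lag 3 indicates a seasonal period of 3.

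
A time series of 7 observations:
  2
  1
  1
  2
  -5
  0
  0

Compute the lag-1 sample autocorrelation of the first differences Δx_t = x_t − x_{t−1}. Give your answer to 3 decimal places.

-0.563

First differences Δx: -1, 0, 1, -7, 5, 0
Mean of differences = -0.3333
Numerator Σ(Δx_t−Δx̄)(Δx_{t+1}−Δx̄) = -42.4444
Denominator Σ(Δx_t−Δx̄)² = 75.3333
r_1(Δx) = -42.4444 / 75.3333 = -0.563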